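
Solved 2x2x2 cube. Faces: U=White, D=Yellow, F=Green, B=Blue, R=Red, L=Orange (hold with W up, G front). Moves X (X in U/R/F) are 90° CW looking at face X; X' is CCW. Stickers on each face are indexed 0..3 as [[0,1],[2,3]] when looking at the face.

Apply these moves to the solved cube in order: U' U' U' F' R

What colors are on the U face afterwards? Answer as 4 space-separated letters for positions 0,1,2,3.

Answer: W G B G

Derivation:
After move 1 (U'): U=WWWW F=OOGG R=GGRR B=RRBB L=BBOO
After move 2 (U'): U=WWWW F=BBGG R=OORR B=GGBB L=RROO
After move 3 (U'): U=WWWW F=RRGG R=BBRR B=OOBB L=GGOO
After move 4 (F'): F=RGRG U=WWBR R=YBYR D=GOYY L=GWOW
After move 5 (R): R=YYRB U=WGBG F=RORY D=GBYO B=ROWB
Query: U face = WGBG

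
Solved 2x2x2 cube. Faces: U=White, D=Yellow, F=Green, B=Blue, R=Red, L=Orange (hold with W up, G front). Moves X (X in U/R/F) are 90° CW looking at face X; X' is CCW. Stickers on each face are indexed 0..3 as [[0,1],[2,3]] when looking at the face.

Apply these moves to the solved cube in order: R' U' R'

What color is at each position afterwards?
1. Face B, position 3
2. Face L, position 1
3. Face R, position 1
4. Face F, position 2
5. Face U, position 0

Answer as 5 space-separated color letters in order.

Answer: B B R G B

Derivation:
After move 1 (R'): R=RRRR U=WBWB F=GWGW D=YGYG B=YBYB
After move 2 (U'): U=BBWW F=OOGW R=GWRR B=RRYB L=YBOO
After move 3 (R'): R=WRGR U=BYWR F=OBGW D=YOYW B=GRGB
Query 1: B[3] = B
Query 2: L[1] = B
Query 3: R[1] = R
Query 4: F[2] = G
Query 5: U[0] = B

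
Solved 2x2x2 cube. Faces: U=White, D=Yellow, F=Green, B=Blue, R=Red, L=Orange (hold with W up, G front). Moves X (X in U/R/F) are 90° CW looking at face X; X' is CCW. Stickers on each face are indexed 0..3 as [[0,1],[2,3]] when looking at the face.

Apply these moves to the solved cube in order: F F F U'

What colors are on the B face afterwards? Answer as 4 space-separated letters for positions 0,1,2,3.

After move 1 (F): F=GGGG U=WWOO R=WRWR D=RRYY L=OYOY
After move 2 (F): F=GGGG U=WWYY R=OROR D=WWYY L=OROR
After move 3 (F): F=GGGG U=WWRR R=YRYR D=OOYY L=OWOW
After move 4 (U'): U=WRWR F=OWGG R=GGYR B=YRBB L=BBOW
Query: B face = YRBB

Answer: Y R B B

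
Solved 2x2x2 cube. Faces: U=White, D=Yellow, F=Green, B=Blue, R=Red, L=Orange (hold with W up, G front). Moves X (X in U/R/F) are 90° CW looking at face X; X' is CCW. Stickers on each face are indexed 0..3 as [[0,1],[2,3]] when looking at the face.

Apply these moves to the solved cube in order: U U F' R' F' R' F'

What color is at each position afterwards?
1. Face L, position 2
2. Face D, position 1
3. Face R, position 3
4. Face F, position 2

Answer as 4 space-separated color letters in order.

Answer: O O R W

Derivation:
After move 1 (U): U=WWWW F=RRGG R=BBRR B=OOBB L=GGOO
After move 2 (U): U=WWWW F=BBGG R=OORR B=GGBB L=RROO
After move 3 (F'): F=BGBG U=WWOR R=YOYR D=ROYY L=RWOW
After move 4 (R'): R=ORYY U=WBOG F=BWBR D=RGYG B=YGOB
After move 5 (F'): F=WRBB U=WBOY R=GRRY D=WWYG L=RGOO
After move 6 (R'): R=RYGR U=WOOY F=WBBY D=WRYB B=GGWB
After move 7 (F'): F=BYWB U=WORG R=RYWR D=GOYB L=RYOO
Query 1: L[2] = O
Query 2: D[1] = O
Query 3: R[3] = R
Query 4: F[2] = W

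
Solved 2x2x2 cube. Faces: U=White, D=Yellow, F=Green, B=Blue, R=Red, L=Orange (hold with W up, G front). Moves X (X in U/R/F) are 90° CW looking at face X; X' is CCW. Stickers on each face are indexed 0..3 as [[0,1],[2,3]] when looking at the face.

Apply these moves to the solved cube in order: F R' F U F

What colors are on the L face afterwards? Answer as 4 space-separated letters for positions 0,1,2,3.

Answer: G W O R

Derivation:
After move 1 (F): F=GGGG U=WWOO R=WRWR D=RRYY L=OYOY
After move 2 (R'): R=RRWW U=WBOB F=GWGO D=RGYG B=YBRB
After move 3 (F): F=GGOW U=WBYY R=ORBW D=WRYG L=OROG
After move 4 (U): U=YWYB F=OROW R=YBBW B=ORRB L=GGOG
After move 5 (F): F=OOWR U=YWGG R=YBBW D=BYYG L=GWOR
Query: L face = GWOR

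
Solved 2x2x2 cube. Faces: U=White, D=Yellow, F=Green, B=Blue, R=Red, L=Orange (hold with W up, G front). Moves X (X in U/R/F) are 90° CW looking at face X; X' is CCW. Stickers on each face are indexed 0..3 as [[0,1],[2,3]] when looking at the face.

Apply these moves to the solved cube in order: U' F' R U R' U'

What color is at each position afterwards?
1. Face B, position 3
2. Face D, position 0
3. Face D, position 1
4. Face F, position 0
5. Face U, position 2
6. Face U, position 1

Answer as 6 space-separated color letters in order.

Answer: B B Y O G B

Derivation:
After move 1 (U'): U=WWWW F=OOGG R=GGRR B=RRBB L=BBOO
After move 2 (F'): F=OGOG U=WWGR R=YGYR D=BOYY L=BWOW
After move 3 (R): R=YYRG U=WGGG F=OOOY D=BBYR B=RRWB
After move 4 (U): U=GWGG F=YYOY R=RRRG B=BWWB L=OOOW
After move 5 (R'): R=RGRR U=GWGB F=YWOG D=BYYY B=RWBB
After move 6 (U'): U=WBGG F=OOOG R=YWRR B=RGBB L=RWOW
Query 1: B[3] = B
Query 2: D[0] = B
Query 3: D[1] = Y
Query 4: F[0] = O
Query 5: U[2] = G
Query 6: U[1] = B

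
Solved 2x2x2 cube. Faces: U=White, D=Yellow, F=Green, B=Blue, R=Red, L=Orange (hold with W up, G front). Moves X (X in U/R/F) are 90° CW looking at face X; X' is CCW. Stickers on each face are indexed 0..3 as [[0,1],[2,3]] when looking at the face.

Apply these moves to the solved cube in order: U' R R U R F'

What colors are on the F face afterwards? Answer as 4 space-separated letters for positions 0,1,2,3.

Answer: W W R G

Derivation:
After move 1 (U'): U=WWWW F=OOGG R=GGRR B=RRBB L=BBOO
After move 2 (R): R=RGRG U=WOWG F=OYGY D=YBYR B=WRWB
After move 3 (R): R=RRGG U=WYWY F=OBGR D=YWYW B=GROB
After move 4 (U): U=WWYY F=RRGR R=GRGG B=BBOB L=OBOO
After move 5 (R): R=GGGR U=WRYR F=RWGW D=YOYB B=YBWB
After move 6 (F'): F=WWRG U=WRGG R=OGYR D=BOYB L=OROY
Query: F face = WWRG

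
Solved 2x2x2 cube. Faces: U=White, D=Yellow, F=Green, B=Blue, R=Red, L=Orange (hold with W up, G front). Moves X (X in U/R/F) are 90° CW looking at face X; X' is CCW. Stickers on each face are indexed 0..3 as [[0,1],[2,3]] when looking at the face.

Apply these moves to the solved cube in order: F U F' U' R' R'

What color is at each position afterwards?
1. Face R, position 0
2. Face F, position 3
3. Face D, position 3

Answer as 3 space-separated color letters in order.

Answer: R R B

Derivation:
After move 1 (F): F=GGGG U=WWOO R=WRWR D=RRYY L=OYOY
After move 2 (U): U=OWOW F=WRGG R=BBWR B=OYBB L=GGOY
After move 3 (F'): F=RGWG U=OWBW R=RBRR D=GYYY L=GWOO
After move 4 (U'): U=WWOB F=GWWG R=RGRR B=RBBB L=OYOO
After move 5 (R'): R=GRRR U=WBOR F=GWWB D=GWYG B=YBYB
After move 6 (R'): R=RRGR U=WYOY F=GBWR D=GWYB B=GBWB
Query 1: R[0] = R
Query 2: F[3] = R
Query 3: D[3] = B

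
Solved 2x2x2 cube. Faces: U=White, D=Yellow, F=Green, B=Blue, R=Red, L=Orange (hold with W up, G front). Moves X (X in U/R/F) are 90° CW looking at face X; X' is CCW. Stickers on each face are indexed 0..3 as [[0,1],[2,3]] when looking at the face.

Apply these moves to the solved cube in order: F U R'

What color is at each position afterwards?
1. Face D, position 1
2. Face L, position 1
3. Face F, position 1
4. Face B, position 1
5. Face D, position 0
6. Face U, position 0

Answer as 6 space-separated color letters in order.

After move 1 (F): F=GGGG U=WWOO R=WRWR D=RRYY L=OYOY
After move 2 (U): U=OWOW F=WRGG R=BBWR B=OYBB L=GGOY
After move 3 (R'): R=BRBW U=OBOO F=WWGW D=RRYG B=YYRB
Query 1: D[1] = R
Query 2: L[1] = G
Query 3: F[1] = W
Query 4: B[1] = Y
Query 5: D[0] = R
Query 6: U[0] = O

Answer: R G W Y R O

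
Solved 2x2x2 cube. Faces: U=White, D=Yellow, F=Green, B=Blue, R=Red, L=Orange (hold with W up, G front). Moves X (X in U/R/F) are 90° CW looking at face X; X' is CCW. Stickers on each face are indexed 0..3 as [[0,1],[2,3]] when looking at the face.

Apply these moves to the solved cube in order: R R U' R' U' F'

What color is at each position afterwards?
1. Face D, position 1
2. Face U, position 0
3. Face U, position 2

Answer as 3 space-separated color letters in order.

Answer: O G O

Derivation:
After move 1 (R): R=RRRR U=WGWG F=GYGY D=YBYB B=WBWB
After move 2 (R): R=RRRR U=WYWY F=GBGB D=YWYW B=GBGB
After move 3 (U'): U=YYWW F=OOGB R=GBRR B=RRGB L=GBOO
After move 4 (R'): R=BRGR U=YGWR F=OYGW D=YOYB B=WRWB
After move 5 (U'): U=GRYW F=GBGW R=OYGR B=BRWB L=WROO
After move 6 (F'): F=BWGG U=GROG R=OYYR D=ROYB L=WWOY
Query 1: D[1] = O
Query 2: U[0] = G
Query 3: U[2] = O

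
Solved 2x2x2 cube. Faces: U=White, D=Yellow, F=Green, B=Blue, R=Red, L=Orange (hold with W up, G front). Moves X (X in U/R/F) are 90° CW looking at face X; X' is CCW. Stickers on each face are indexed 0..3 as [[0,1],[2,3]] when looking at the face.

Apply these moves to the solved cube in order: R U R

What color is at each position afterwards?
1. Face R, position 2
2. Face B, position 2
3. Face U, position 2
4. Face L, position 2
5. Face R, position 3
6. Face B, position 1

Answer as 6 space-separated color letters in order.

After move 1 (R): R=RRRR U=WGWG F=GYGY D=YBYB B=WBWB
After move 2 (U): U=WWGG F=RRGY R=WBRR B=OOWB L=GYOO
After move 3 (R): R=RWRB U=WRGY F=RBGB D=YWYO B=GOWB
Query 1: R[2] = R
Query 2: B[2] = W
Query 3: U[2] = G
Query 4: L[2] = O
Query 5: R[3] = B
Query 6: B[1] = O

Answer: R W G O B O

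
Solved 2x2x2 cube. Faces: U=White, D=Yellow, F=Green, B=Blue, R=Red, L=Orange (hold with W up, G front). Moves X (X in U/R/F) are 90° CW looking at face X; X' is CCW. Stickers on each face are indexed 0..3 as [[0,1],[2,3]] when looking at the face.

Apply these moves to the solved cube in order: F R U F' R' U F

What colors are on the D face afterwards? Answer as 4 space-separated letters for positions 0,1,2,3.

After move 1 (F): F=GGGG U=WWOO R=WRWR D=RRYY L=OYOY
After move 2 (R): R=WWRR U=WGOG F=GRGY D=RBYB B=OBWB
After move 3 (U): U=OWGG F=WWGY R=OBRR B=OYWB L=GROY
After move 4 (F'): F=WYWG U=OWOR R=BBRR D=RYYB L=GGOG
After move 5 (R'): R=BRBR U=OWOO F=WWWR D=RYYG B=BYYB
After move 6 (U): U=OOOW F=BRWR R=BYBR B=GGYB L=WWOG
After move 7 (F): F=WBRR U=OOGW R=OYWR D=BBYG L=WROY
Query: D face = BBYG

Answer: B B Y G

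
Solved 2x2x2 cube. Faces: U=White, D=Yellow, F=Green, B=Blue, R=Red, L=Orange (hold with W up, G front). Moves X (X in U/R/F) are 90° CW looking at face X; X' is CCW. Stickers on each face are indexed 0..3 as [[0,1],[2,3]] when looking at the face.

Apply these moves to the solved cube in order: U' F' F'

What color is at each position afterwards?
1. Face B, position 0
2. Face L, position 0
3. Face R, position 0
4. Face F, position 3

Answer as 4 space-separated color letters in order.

After move 1 (U'): U=WWWW F=OOGG R=GGRR B=RRBB L=BBOO
After move 2 (F'): F=OGOG U=WWGR R=YGYR D=BOYY L=BWOW
After move 3 (F'): F=GGOO U=WWYY R=OGBR D=WWYY L=BROG
Query 1: B[0] = R
Query 2: L[0] = B
Query 3: R[0] = O
Query 4: F[3] = O

Answer: R B O O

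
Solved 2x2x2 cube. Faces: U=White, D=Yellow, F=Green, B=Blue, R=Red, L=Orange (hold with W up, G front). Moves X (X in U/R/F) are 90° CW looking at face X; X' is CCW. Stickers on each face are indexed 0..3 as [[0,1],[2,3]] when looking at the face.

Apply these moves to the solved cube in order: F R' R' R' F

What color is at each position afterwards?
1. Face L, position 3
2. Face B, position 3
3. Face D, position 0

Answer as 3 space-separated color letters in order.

After move 1 (F): F=GGGG U=WWOO R=WRWR D=RRYY L=OYOY
After move 2 (R'): R=RRWW U=WBOB F=GWGO D=RGYG B=YBRB
After move 3 (R'): R=RWRW U=WROY F=GBGB D=RWYO B=GBGB
After move 4 (R'): R=WWRR U=WGOG F=GRGY D=RBYB B=OBWB
After move 5 (F): F=GGYR U=WGYY R=OWGR D=RWYB L=OROB
Query 1: L[3] = B
Query 2: B[3] = B
Query 3: D[0] = R

Answer: B B R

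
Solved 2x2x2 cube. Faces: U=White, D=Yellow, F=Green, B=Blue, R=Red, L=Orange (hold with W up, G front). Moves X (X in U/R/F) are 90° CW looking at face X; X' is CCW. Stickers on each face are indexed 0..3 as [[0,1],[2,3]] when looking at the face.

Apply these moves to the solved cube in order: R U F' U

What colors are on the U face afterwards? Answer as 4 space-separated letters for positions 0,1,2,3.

Answer: W W R W

Derivation:
After move 1 (R): R=RRRR U=WGWG F=GYGY D=YBYB B=WBWB
After move 2 (U): U=WWGG F=RRGY R=WBRR B=OOWB L=GYOO
After move 3 (F'): F=RYRG U=WWWR R=BBYR D=YOYB L=GGOG
After move 4 (U): U=WWRW F=BBRG R=OOYR B=GGWB L=RYOG
Query: U face = WWRW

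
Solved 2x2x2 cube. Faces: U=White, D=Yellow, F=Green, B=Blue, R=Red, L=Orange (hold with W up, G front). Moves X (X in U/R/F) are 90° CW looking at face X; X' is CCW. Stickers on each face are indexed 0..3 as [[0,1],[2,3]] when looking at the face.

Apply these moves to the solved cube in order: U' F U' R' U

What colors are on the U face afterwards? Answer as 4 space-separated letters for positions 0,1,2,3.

After move 1 (U'): U=WWWW F=OOGG R=GGRR B=RRBB L=BBOO
After move 2 (F): F=GOGO U=WWOB R=WGWR D=RGYY L=BYOY
After move 3 (U'): U=WBWO F=BYGO R=GOWR B=WGBB L=RROY
After move 4 (R'): R=ORGW U=WBWW F=BBGO D=RYYO B=YGGB
After move 5 (U): U=WWWB F=ORGO R=YGGW B=RRGB L=BBOY
Query: U face = WWWB

Answer: W W W B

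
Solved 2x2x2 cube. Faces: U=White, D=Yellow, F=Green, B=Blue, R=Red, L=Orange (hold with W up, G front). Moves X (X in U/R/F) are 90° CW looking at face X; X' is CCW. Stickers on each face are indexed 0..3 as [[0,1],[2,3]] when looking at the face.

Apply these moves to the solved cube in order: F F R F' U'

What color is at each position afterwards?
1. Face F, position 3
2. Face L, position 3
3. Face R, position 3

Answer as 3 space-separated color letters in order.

Answer: G Y R

Derivation:
After move 1 (F): F=GGGG U=WWOO R=WRWR D=RRYY L=OYOY
After move 2 (F): F=GGGG U=WWYY R=OROR D=WWYY L=OROR
After move 3 (R): R=OORR U=WGYG F=GWGY D=WBYB B=YBWB
After move 4 (F'): F=WYGG U=WGOR R=BOWR D=RRYB L=OGOY
After move 5 (U'): U=GRWO F=OGGG R=WYWR B=BOWB L=YBOY
Query 1: F[3] = G
Query 2: L[3] = Y
Query 3: R[3] = R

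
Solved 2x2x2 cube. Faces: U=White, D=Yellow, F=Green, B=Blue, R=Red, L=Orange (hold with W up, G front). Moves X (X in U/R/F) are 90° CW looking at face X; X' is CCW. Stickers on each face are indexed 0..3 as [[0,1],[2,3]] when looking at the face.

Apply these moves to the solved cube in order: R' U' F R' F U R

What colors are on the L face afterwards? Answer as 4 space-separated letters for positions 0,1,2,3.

Answer: W G O O

Derivation:
After move 1 (R'): R=RRRR U=WBWB F=GWGW D=YGYG B=YBYB
After move 2 (U'): U=BBWW F=OOGW R=GWRR B=RRYB L=YBOO
After move 3 (F): F=GOWO U=BBOB R=WWWR D=RGYG L=YYOG
After move 4 (R'): R=WRWW U=BYOR F=GBWB D=ROYO B=GRGB
After move 5 (F): F=WGBB U=BYGY R=ORRW D=WWYO L=YROO
After move 6 (U): U=GBYY F=ORBB R=GRRW B=YRGB L=WGOO
After move 7 (R): R=RGWR U=GRYB F=OWBO D=WGYY B=YRBB
Query: L face = WGOO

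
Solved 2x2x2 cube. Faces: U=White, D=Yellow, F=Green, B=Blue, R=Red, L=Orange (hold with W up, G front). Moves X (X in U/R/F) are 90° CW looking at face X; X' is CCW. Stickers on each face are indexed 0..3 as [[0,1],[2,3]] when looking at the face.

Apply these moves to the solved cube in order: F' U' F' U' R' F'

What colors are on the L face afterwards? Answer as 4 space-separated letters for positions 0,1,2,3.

Answer: Y O O W

Derivation:
After move 1 (F'): F=GGGG U=WWRR R=YRYR D=OOYY L=OWOW
After move 2 (U'): U=WRWR F=OWGG R=GGYR B=YRBB L=BBOW
After move 3 (F'): F=WGOG U=WRGY R=OGOR D=BWYY L=BROW
After move 4 (U'): U=RYWG F=BROG R=WGOR B=OGBB L=YROW
After move 5 (R'): R=GRWO U=RBWO F=BYOG D=BRYG B=YGWB
After move 6 (F'): F=YGBO U=RBGW R=RRBO D=RWYG L=YOOW
Query: L face = YOOW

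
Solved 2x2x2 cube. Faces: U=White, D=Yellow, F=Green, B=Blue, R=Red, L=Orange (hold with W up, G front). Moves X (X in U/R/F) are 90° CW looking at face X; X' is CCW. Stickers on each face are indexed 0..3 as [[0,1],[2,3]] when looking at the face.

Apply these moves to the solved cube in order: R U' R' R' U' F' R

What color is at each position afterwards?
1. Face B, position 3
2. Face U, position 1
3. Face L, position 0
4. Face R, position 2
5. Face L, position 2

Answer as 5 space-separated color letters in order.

After move 1 (R): R=RRRR U=WGWG F=GYGY D=YBYB B=WBWB
After move 2 (U'): U=GGWW F=OOGY R=GYRR B=RRWB L=WBOO
After move 3 (R'): R=YRGR U=GWWR F=OGGW D=YOYY B=BRBB
After move 4 (R'): R=RRYG U=GBWB F=OWGR D=YGYW B=YROB
After move 5 (U'): U=BBGW F=WBGR R=OWYG B=RROB L=YROO
After move 6 (F'): F=BRWG U=BBOY R=GWYG D=ROYW L=YWOG
After move 7 (R): R=YGGW U=BROG F=BOWW D=ROYR B=YRBB
Query 1: B[3] = B
Query 2: U[1] = R
Query 3: L[0] = Y
Query 4: R[2] = G
Query 5: L[2] = O

Answer: B R Y G O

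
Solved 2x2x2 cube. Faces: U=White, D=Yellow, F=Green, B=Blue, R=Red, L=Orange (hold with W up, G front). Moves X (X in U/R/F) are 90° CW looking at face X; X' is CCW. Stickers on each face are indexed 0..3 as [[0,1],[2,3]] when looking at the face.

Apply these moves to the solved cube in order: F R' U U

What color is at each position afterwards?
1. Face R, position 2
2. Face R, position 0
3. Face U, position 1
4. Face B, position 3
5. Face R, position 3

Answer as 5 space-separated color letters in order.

After move 1 (F): F=GGGG U=WWOO R=WRWR D=RRYY L=OYOY
After move 2 (R'): R=RRWW U=WBOB F=GWGO D=RGYG B=YBRB
After move 3 (U): U=OWBB F=RRGO R=YBWW B=OYRB L=GWOY
After move 4 (U): U=BOBW F=YBGO R=OYWW B=GWRB L=RROY
Query 1: R[2] = W
Query 2: R[0] = O
Query 3: U[1] = O
Query 4: B[3] = B
Query 5: R[3] = W

Answer: W O O B W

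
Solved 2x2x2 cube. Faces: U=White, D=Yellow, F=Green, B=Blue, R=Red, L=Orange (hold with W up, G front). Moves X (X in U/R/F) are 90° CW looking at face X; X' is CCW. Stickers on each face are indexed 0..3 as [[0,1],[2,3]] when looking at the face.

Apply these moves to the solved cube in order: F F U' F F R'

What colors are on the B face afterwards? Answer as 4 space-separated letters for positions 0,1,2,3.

After move 1 (F): F=GGGG U=WWOO R=WRWR D=RRYY L=OYOY
After move 2 (F): F=GGGG U=WWYY R=OROR D=WWYY L=OROR
After move 3 (U'): U=WYWY F=ORGG R=GGOR B=ORBB L=BBOR
After move 4 (F): F=GOGR U=WYRB R=WGYR D=OGYY L=BWOW
After move 5 (F): F=GGRO U=WYWW R=RGBR D=YWYY L=BOOG
After move 6 (R'): R=GRRB U=WBWO F=GYRW D=YGYO B=YRWB
Query: B face = YRWB

Answer: Y R W B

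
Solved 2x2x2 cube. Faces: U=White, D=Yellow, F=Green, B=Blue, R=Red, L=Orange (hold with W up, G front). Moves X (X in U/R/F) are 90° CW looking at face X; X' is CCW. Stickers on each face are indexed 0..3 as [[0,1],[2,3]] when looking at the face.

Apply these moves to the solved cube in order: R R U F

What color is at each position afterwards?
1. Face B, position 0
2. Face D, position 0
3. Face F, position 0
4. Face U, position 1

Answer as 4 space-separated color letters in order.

After move 1 (R): R=RRRR U=WGWG F=GYGY D=YBYB B=WBWB
After move 2 (R): R=RRRR U=WYWY F=GBGB D=YWYW B=GBGB
After move 3 (U): U=WWYY F=RRGB R=GBRR B=OOGB L=GBOO
After move 4 (F): F=GRBR U=WWOB R=YBYR D=RGYW L=GYOW
Query 1: B[0] = O
Query 2: D[0] = R
Query 3: F[0] = G
Query 4: U[1] = W

Answer: O R G W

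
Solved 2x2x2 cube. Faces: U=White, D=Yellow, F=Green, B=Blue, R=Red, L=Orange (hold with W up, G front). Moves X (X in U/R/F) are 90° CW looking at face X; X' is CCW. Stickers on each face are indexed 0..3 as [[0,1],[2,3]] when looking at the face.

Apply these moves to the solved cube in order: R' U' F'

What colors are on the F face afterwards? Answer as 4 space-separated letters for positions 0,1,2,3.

Answer: O W O G

Derivation:
After move 1 (R'): R=RRRR U=WBWB F=GWGW D=YGYG B=YBYB
After move 2 (U'): U=BBWW F=OOGW R=GWRR B=RRYB L=YBOO
After move 3 (F'): F=OWOG U=BBGR R=GWYR D=BOYG L=YWOW
Query: F face = OWOG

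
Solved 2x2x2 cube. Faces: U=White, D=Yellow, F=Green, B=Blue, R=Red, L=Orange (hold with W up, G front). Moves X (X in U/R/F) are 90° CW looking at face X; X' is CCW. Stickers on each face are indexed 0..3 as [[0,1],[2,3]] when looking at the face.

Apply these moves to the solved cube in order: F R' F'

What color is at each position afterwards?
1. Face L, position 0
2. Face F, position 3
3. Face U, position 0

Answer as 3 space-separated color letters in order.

Answer: O G W

Derivation:
After move 1 (F): F=GGGG U=WWOO R=WRWR D=RRYY L=OYOY
After move 2 (R'): R=RRWW U=WBOB F=GWGO D=RGYG B=YBRB
After move 3 (F'): F=WOGG U=WBRW R=GRRW D=YYYG L=OBOO
Query 1: L[0] = O
Query 2: F[3] = G
Query 3: U[0] = W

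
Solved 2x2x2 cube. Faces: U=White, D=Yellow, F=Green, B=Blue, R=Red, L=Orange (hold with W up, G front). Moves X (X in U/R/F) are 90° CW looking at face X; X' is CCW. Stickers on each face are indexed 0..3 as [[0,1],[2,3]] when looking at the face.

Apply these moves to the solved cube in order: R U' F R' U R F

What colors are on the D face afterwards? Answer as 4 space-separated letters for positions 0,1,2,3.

After move 1 (R): R=RRRR U=WGWG F=GYGY D=YBYB B=WBWB
After move 2 (U'): U=GGWW F=OOGY R=GYRR B=RRWB L=WBOO
After move 3 (F): F=GOYO U=GGOB R=WYWR D=RGYB L=WYOB
After move 4 (R'): R=YRWW U=GWOR F=GGYB D=ROYO B=BRGB
After move 5 (U): U=OGRW F=YRYB R=BRWW B=WYGB L=GGOB
After move 6 (R): R=WBWR U=ORRB F=YOYO D=RGYW B=WYGB
After move 7 (F): F=YYOO U=ORBG R=RBBR D=WWYW L=GROG
Query: D face = WWYW

Answer: W W Y W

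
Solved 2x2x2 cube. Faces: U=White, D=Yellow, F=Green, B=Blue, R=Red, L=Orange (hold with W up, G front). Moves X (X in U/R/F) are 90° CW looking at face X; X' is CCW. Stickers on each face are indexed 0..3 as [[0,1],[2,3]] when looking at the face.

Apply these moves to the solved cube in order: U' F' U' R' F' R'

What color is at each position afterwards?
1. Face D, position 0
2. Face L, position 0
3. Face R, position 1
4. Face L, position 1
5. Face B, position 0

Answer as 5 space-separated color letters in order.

Answer: R R Y Y G

Derivation:
After move 1 (U'): U=WWWW F=OOGG R=GGRR B=RRBB L=BBOO
After move 2 (F'): F=OGOG U=WWGR R=YGYR D=BOYY L=BWOW
After move 3 (U'): U=WRWG F=BWOG R=OGYR B=YGBB L=RROW
After move 4 (R'): R=GROY U=WBWY F=BROG D=BWYG B=YGOB
After move 5 (F'): F=RGBO U=WBGO R=WRBY D=RWYG L=RYOW
After move 6 (R'): R=RYWB U=WOGY F=RBBO D=RGYO B=GGWB
Query 1: D[0] = R
Query 2: L[0] = R
Query 3: R[1] = Y
Query 4: L[1] = Y
Query 5: B[0] = G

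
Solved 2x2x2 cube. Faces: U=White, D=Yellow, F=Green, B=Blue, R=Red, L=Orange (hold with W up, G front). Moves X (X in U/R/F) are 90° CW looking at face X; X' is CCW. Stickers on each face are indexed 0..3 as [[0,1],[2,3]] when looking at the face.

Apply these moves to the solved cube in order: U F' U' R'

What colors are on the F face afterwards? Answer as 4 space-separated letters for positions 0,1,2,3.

Answer: G R R B

Derivation:
After move 1 (U): U=WWWW F=RRGG R=BBRR B=OOBB L=GGOO
After move 2 (F'): F=RGRG U=WWBR R=YBYR D=GOYY L=GWOW
After move 3 (U'): U=WRWB F=GWRG R=RGYR B=YBBB L=OOOW
After move 4 (R'): R=GRRY U=WBWY F=GRRB D=GWYG B=YBOB
Query: F face = GRRB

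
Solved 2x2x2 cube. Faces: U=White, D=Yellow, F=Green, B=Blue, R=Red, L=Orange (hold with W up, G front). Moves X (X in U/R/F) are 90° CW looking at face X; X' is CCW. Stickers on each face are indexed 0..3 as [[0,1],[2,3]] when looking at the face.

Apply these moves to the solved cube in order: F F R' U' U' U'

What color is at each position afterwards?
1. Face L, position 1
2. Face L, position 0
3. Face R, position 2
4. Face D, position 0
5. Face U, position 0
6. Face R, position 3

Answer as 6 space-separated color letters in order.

After move 1 (F): F=GGGG U=WWOO R=WRWR D=RRYY L=OYOY
After move 2 (F): F=GGGG U=WWYY R=OROR D=WWYY L=OROR
After move 3 (R'): R=RROO U=WBYB F=GWGY D=WGYG B=YBWB
After move 4 (U'): U=BBWY F=ORGY R=GWOO B=RRWB L=YBOR
After move 5 (U'): U=BYBW F=YBGY R=OROO B=GWWB L=RROR
After move 6 (U'): U=YWBB F=RRGY R=YBOO B=ORWB L=GWOR
Query 1: L[1] = W
Query 2: L[0] = G
Query 3: R[2] = O
Query 4: D[0] = W
Query 5: U[0] = Y
Query 6: R[3] = O

Answer: W G O W Y O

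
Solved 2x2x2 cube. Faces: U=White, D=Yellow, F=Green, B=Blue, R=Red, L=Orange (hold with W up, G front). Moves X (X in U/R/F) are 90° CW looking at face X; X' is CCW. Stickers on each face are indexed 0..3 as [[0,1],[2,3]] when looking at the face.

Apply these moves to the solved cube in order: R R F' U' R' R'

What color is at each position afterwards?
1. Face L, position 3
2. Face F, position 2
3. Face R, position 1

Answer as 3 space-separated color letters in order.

After move 1 (R): R=RRRR U=WGWG F=GYGY D=YBYB B=WBWB
After move 2 (R): R=RRRR U=WYWY F=GBGB D=YWYW B=GBGB
After move 3 (F'): F=BBGG U=WYRR R=WRYR D=OOYW L=OYOW
After move 4 (U'): U=YRWR F=OYGG R=BBYR B=WRGB L=GBOW
After move 5 (R'): R=BRBY U=YGWW F=ORGR D=OYYG B=WROB
After move 6 (R'): R=RYBB U=YOWW F=OGGW D=ORYR B=GRYB
Query 1: L[3] = W
Query 2: F[2] = G
Query 3: R[1] = Y

Answer: W G Y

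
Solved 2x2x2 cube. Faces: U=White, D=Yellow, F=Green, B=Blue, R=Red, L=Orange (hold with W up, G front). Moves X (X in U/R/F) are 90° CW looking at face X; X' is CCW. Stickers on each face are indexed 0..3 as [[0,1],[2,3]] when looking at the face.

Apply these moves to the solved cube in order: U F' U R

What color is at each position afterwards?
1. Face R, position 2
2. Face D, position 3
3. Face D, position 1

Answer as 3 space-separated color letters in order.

After move 1 (U): U=WWWW F=RRGG R=BBRR B=OOBB L=GGOO
After move 2 (F'): F=RGRG U=WWBR R=YBYR D=GOYY L=GWOW
After move 3 (U): U=BWRW F=YBRG R=OOYR B=GWBB L=RGOW
After move 4 (R): R=YORO U=BBRG F=YORY D=GBYG B=WWWB
Query 1: R[2] = R
Query 2: D[3] = G
Query 3: D[1] = B

Answer: R G B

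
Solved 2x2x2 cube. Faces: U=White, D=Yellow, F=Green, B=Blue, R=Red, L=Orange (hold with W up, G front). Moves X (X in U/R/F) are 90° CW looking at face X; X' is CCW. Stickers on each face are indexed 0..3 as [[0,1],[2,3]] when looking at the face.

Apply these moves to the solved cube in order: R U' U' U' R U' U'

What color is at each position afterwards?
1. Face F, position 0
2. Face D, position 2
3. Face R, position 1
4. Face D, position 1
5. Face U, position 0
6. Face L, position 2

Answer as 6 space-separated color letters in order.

Answer: G Y Y W Y O

Derivation:
After move 1 (R): R=RRRR U=WGWG F=GYGY D=YBYB B=WBWB
After move 2 (U'): U=GGWW F=OOGY R=GYRR B=RRWB L=WBOO
After move 3 (U'): U=GWGW F=WBGY R=OORR B=GYWB L=RROO
After move 4 (U'): U=WWGG F=RRGY R=WBRR B=OOWB L=GYOO
After move 5 (R): R=RWRB U=WRGY F=RBGB D=YWYO B=GOWB
After move 6 (U'): U=RYWG F=GYGB R=RBRB B=RWWB L=GOOO
After move 7 (U'): U=YGRW F=GOGB R=GYRB B=RBWB L=RWOO
Query 1: F[0] = G
Query 2: D[2] = Y
Query 3: R[1] = Y
Query 4: D[1] = W
Query 5: U[0] = Y
Query 6: L[2] = O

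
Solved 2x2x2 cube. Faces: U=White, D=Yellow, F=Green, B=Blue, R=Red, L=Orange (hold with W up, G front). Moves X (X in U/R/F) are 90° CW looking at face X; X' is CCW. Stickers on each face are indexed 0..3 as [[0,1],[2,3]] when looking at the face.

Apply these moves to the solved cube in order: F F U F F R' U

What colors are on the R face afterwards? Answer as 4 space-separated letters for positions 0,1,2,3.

After move 1 (F): F=GGGG U=WWOO R=WRWR D=RRYY L=OYOY
After move 2 (F): F=GGGG U=WWYY R=OROR D=WWYY L=OROR
After move 3 (U): U=YWYW F=ORGG R=BBOR B=ORBB L=GGOR
After move 4 (F): F=GOGR U=YWRG R=YBWR D=OBYY L=GWOW
After move 5 (F): F=GGRO U=YWWW R=RBGR D=WYYY L=GOOB
After move 6 (R'): R=BRRG U=YBWO F=GWRW D=WGYO B=YRYB
After move 7 (U): U=WYOB F=BRRW R=YRRG B=GOYB L=GWOB
Query: R face = YRRG

Answer: Y R R G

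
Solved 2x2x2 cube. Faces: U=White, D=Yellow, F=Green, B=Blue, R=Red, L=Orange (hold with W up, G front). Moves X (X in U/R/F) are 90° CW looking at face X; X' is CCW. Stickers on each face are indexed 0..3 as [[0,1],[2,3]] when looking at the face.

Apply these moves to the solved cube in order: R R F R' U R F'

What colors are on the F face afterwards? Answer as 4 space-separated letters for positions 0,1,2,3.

Answer: G B R B

Derivation:
After move 1 (R): R=RRRR U=WGWG F=GYGY D=YBYB B=WBWB
After move 2 (R): R=RRRR U=WYWY F=GBGB D=YWYW B=GBGB
After move 3 (F): F=GGBB U=WYOO R=WRYR D=RRYW L=OYOW
After move 4 (R'): R=RRWY U=WGOG F=GYBO D=RGYB B=WBRB
After move 5 (U): U=OWGG F=RRBO R=WBWY B=OYRB L=GYOW
After move 6 (R): R=WWYB U=ORGO F=RGBB D=RRYO B=GYWB
After move 7 (F'): F=GBRB U=ORWY R=RWRB D=YWYO L=GOOG
Query: F face = GBRB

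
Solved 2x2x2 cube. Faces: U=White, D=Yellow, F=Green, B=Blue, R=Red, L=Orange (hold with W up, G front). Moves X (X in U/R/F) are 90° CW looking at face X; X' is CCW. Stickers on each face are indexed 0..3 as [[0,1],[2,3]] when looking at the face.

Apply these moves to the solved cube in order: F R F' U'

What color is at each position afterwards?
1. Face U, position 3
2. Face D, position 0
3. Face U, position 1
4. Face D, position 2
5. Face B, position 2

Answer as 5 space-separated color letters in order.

Answer: W Y R Y W

Derivation:
After move 1 (F): F=GGGG U=WWOO R=WRWR D=RRYY L=OYOY
After move 2 (R): R=WWRR U=WGOG F=GRGY D=RBYB B=OBWB
After move 3 (F'): F=RYGG U=WGWR R=BWRR D=YYYB L=OGOO
After move 4 (U'): U=GRWW F=OGGG R=RYRR B=BWWB L=OBOO
Query 1: U[3] = W
Query 2: D[0] = Y
Query 3: U[1] = R
Query 4: D[2] = Y
Query 5: B[2] = W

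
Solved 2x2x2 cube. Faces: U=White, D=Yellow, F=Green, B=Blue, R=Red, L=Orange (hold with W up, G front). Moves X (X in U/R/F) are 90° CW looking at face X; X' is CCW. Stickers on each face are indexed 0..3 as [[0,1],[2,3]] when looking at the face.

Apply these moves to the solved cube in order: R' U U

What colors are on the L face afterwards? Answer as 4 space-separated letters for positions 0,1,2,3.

Answer: R R O O

Derivation:
After move 1 (R'): R=RRRR U=WBWB F=GWGW D=YGYG B=YBYB
After move 2 (U): U=WWBB F=RRGW R=YBRR B=OOYB L=GWOO
After move 3 (U): U=BWBW F=YBGW R=OORR B=GWYB L=RROO
Query: L face = RROO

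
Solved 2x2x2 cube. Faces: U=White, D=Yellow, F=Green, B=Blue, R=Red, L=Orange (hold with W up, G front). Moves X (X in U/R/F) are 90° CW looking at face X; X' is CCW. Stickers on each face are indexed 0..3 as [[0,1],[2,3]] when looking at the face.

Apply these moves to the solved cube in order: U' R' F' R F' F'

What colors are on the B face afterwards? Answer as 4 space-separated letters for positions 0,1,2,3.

Answer: G R B B

Derivation:
After move 1 (U'): U=WWWW F=OOGG R=GGRR B=RRBB L=BBOO
After move 2 (R'): R=GRGR U=WBWR F=OWGW D=YOYG B=YRYB
After move 3 (F'): F=WWOG U=WBGG R=ORYR D=BOYG L=BROW
After move 4 (R): R=YORR U=WWGG F=WOOG D=BYYY B=GRBB
After move 5 (F'): F=OGWO U=WWYR R=YOBR D=RWYY L=BGOG
After move 6 (F'): F=GOOW U=WWYB R=WORR D=GGYY L=BROY
Query: B face = GRBB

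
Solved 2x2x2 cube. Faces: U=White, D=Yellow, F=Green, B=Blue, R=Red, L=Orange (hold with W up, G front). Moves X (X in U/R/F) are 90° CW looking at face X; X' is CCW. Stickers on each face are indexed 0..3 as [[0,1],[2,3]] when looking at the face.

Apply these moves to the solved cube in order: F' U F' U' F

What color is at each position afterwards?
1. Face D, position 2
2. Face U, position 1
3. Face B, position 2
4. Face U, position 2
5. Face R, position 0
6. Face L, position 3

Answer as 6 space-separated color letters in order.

After move 1 (F'): F=GGGG U=WWRR R=YRYR D=OOYY L=OWOW
After move 2 (U): U=RWRW F=YRGG R=BBYR B=OWBB L=GGOW
After move 3 (F'): F=RGYG U=RWBY R=OBOR D=GWYY L=GWOR
After move 4 (U'): U=WYRB F=GWYG R=RGOR B=OBBB L=OWOR
After move 5 (F): F=YGGW U=WYRW R=RGBR D=ORYY L=OGOW
Query 1: D[2] = Y
Query 2: U[1] = Y
Query 3: B[2] = B
Query 4: U[2] = R
Query 5: R[0] = R
Query 6: L[3] = W

Answer: Y Y B R R W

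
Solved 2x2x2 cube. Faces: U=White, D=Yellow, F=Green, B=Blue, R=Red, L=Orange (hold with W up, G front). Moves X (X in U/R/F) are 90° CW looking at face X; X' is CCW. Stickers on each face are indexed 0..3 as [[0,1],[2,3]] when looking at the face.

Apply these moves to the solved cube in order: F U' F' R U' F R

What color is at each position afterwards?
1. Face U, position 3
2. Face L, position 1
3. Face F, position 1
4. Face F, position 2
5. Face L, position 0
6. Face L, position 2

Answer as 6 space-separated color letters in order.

After move 1 (F): F=GGGG U=WWOO R=WRWR D=RRYY L=OYOY
After move 2 (U'): U=WOWO F=OYGG R=GGWR B=WRBB L=BBOY
After move 3 (F'): F=YGOG U=WOGW R=RGRR D=BYYY L=BOOW
After move 4 (R): R=RRRG U=WGGG F=YYOY D=BBYW B=WROB
After move 5 (U'): U=GGWG F=BOOY R=YYRG B=RROB L=WROW
After move 6 (F): F=OBYO U=GGWR R=WYGG D=RYYW L=WBOB
After move 7 (R): R=GWGY U=GBWO F=OYYW D=ROYR B=RRGB
Query 1: U[3] = O
Query 2: L[1] = B
Query 3: F[1] = Y
Query 4: F[2] = Y
Query 5: L[0] = W
Query 6: L[2] = O

Answer: O B Y Y W O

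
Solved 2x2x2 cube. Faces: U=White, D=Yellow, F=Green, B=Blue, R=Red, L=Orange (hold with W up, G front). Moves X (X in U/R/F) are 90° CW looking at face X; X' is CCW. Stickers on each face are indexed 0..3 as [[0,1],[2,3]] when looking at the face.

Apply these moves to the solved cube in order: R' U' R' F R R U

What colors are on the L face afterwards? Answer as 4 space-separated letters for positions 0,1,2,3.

After move 1 (R'): R=RRRR U=WBWB F=GWGW D=YGYG B=YBYB
After move 2 (U'): U=BBWW F=OOGW R=GWRR B=RRYB L=YBOO
After move 3 (R'): R=WRGR U=BYWR F=OBGW D=YOYW B=GRGB
After move 4 (F): F=GOWB U=BYOB R=WRRR D=GWYW L=YYOO
After move 5 (R): R=RWRR U=BOOB F=GWWW D=GGYG B=BRYB
After move 6 (R): R=RRRW U=BWOW F=GGWG D=GYYB B=BROB
After move 7 (U): U=OBWW F=RRWG R=BRRW B=YYOB L=GGOO
Query: L face = GGOO

Answer: G G O O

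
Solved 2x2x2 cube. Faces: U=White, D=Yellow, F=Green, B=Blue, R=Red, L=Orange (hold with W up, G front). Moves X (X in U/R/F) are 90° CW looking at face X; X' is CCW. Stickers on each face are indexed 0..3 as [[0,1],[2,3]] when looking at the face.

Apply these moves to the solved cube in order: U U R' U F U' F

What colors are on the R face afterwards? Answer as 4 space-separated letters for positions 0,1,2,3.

After move 1 (U): U=WWWW F=RRGG R=BBRR B=OOBB L=GGOO
After move 2 (U): U=WWWW F=BBGG R=OORR B=GGBB L=RROO
After move 3 (R'): R=OROR U=WBWG F=BWGW D=YBYG B=YGYB
After move 4 (U): U=WWGB F=ORGW R=YGOR B=RRYB L=BWOO
After move 5 (F): F=GOWR U=WWOW R=GGBR D=OYYG L=BYOB
After move 6 (U'): U=WWWO F=BYWR R=GOBR B=GGYB L=RROB
After move 7 (F): F=WBRY U=WWBR R=WOOR D=BGYG L=ROOY
Query: R face = WOOR

Answer: W O O R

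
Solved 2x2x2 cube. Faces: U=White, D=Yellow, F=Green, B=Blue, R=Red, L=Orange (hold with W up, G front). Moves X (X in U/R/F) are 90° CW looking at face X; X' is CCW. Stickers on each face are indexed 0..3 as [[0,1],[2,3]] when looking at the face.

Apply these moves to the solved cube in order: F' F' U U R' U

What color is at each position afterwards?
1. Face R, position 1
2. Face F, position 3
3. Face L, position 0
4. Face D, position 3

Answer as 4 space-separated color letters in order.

After move 1 (F'): F=GGGG U=WWRR R=YRYR D=OOYY L=OWOW
After move 2 (F'): F=GGGG U=WWYY R=OROR D=WWYY L=OROR
After move 3 (U): U=YWYW F=ORGG R=BBOR B=ORBB L=GGOR
After move 4 (U): U=YYWW F=BBGG R=OROR B=GGBB L=OROR
After move 5 (R'): R=RROO U=YBWG F=BYGW D=WBYG B=YGWB
After move 6 (U): U=WYGB F=RRGW R=YGOO B=ORWB L=BYOR
Query 1: R[1] = G
Query 2: F[3] = W
Query 3: L[0] = B
Query 4: D[3] = G

Answer: G W B G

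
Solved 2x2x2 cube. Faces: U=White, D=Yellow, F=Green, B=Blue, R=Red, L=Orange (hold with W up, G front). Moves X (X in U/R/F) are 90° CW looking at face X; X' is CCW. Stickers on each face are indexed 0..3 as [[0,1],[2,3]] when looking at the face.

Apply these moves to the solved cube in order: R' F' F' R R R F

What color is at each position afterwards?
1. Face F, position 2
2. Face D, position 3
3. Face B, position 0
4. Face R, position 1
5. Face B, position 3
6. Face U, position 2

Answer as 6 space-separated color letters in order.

After move 1 (R'): R=RRRR U=WBWB F=GWGW D=YGYG B=YBYB
After move 2 (F'): F=WWGG U=WBRR R=GRYR D=OOYG L=OBOW
After move 3 (F'): F=WGWG U=WBGY R=OROR D=BWYG L=OROR
After move 4 (R): R=OORR U=WGGG F=WWWG D=BYYY B=YBBB
After move 5 (R): R=RORO U=WWGG F=WYWY D=BBYY B=GBGB
After move 6 (R): R=RROO U=WYGY F=WBWY D=BGYG B=GBWB
After move 7 (F): F=WWYB U=WYRR R=GRYO D=ORYG L=OBOG
Query 1: F[2] = Y
Query 2: D[3] = G
Query 3: B[0] = G
Query 4: R[1] = R
Query 5: B[3] = B
Query 6: U[2] = R

Answer: Y G G R B R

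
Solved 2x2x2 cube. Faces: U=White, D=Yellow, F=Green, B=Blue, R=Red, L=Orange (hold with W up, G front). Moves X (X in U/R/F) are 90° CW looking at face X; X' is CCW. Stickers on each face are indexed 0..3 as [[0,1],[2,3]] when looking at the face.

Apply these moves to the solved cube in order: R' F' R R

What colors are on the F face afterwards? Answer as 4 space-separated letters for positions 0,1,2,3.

After move 1 (R'): R=RRRR U=WBWB F=GWGW D=YGYG B=YBYB
After move 2 (F'): F=WWGG U=WBRR R=GRYR D=OOYG L=OBOW
After move 3 (R): R=YGRR U=WWRG F=WOGG D=OYYY B=RBBB
After move 4 (R): R=RYRG U=WORG F=WYGY D=OBYR B=GBWB
Query: F face = WYGY

Answer: W Y G Y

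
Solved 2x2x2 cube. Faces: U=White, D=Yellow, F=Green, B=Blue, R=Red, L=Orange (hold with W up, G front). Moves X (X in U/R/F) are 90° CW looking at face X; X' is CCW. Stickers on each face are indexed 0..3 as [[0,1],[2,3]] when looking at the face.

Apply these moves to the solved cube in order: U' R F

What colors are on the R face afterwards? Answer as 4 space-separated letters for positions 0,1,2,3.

Answer: W G G G

Derivation:
After move 1 (U'): U=WWWW F=OOGG R=GGRR B=RRBB L=BBOO
After move 2 (R): R=RGRG U=WOWG F=OYGY D=YBYR B=WRWB
After move 3 (F): F=GOYY U=WOOB R=WGGG D=RRYR L=BYOB
Query: R face = WGGG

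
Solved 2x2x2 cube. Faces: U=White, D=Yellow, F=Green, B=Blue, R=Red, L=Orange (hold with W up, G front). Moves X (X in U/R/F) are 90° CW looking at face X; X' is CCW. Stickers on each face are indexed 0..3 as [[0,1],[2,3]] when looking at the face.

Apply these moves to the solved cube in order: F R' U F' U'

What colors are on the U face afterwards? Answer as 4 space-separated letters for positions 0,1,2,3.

After move 1 (F): F=GGGG U=WWOO R=WRWR D=RRYY L=OYOY
After move 2 (R'): R=RRWW U=WBOB F=GWGO D=RGYG B=YBRB
After move 3 (U): U=OWBB F=RRGO R=YBWW B=OYRB L=GWOY
After move 4 (F'): F=RORG U=OWYW R=GBRW D=WYYG L=GBOB
After move 5 (U'): U=WWOY F=GBRG R=RORW B=GBRB L=OYOB
Query: U face = WWOY

Answer: W W O Y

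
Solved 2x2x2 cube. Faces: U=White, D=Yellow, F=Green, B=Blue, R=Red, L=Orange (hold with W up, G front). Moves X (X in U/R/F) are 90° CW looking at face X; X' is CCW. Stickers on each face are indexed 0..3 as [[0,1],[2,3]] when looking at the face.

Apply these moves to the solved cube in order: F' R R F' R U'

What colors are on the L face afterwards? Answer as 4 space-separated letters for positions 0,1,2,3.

Answer: R B O R

Derivation:
After move 1 (F'): F=GGGG U=WWRR R=YRYR D=OOYY L=OWOW
After move 2 (R): R=YYRR U=WGRG F=GOGY D=OBYB B=RBWB
After move 3 (R): R=RYRY U=WORY F=GBGB D=OWYR B=GBGB
After move 4 (F'): F=BBGG U=WORR R=WYOY D=WWYR L=OYOR
After move 5 (R): R=OWYY U=WBRG F=BWGR D=WGYG B=RBOB
After move 6 (U'): U=BGWR F=OYGR R=BWYY B=OWOB L=RBOR
Query: L face = RBOR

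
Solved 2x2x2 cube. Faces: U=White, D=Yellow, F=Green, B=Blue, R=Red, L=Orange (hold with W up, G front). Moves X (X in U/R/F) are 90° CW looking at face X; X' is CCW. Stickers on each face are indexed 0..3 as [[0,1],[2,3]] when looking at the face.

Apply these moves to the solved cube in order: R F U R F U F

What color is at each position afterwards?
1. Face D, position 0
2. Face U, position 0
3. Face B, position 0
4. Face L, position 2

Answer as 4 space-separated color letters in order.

Answer: Y B G O

Derivation:
After move 1 (R): R=RRRR U=WGWG F=GYGY D=YBYB B=WBWB
After move 2 (F): F=GGYY U=WGOO R=WRGR D=RRYB L=OYOB
After move 3 (U): U=OWOG F=WRYY R=WBGR B=OYWB L=GGOB
After move 4 (R): R=GWRB U=OROY F=WRYB D=RWYO B=GYWB
After move 5 (F): F=YWBR U=ORBG R=OWYB D=RGYO L=GROW
After move 6 (U): U=BOGR F=OWBR R=GYYB B=GRWB L=YWOW
After move 7 (F): F=BORW U=BOWW R=GYRB D=YGYO L=YROG
Query 1: D[0] = Y
Query 2: U[0] = B
Query 3: B[0] = G
Query 4: L[2] = O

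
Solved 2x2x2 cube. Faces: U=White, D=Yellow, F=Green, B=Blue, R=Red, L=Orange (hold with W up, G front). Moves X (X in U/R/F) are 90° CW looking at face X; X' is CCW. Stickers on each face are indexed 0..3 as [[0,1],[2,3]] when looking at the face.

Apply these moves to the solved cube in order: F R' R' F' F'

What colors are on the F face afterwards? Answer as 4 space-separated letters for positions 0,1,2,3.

Answer: B G B G

Derivation:
After move 1 (F): F=GGGG U=WWOO R=WRWR D=RRYY L=OYOY
After move 2 (R'): R=RRWW U=WBOB F=GWGO D=RGYG B=YBRB
After move 3 (R'): R=RWRW U=WROY F=GBGB D=RWYO B=GBGB
After move 4 (F'): F=BBGG U=WRRR R=WWRW D=YYYO L=OYOO
After move 5 (F'): F=BGBG U=WRWR R=YWYW D=YOYO L=OROR
Query: F face = BGBG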